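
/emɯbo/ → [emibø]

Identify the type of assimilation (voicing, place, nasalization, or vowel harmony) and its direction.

/ɯ/→[i] /o/→[ø].
Vowels agree with the first vowel, so the harmony is progressive.

vowel harmony, progressive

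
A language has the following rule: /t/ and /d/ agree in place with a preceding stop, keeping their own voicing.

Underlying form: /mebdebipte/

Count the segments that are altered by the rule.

2

/d/ after /b/ (labial) → [b]
/t/ after /p/ (labial) → [p]
2 segments change.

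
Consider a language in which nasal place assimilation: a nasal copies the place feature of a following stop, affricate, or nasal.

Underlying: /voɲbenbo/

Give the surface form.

/ɲ/ before /b/ (labial) → [m]
/n/ before /b/ (labial) → [m]

[vombembo]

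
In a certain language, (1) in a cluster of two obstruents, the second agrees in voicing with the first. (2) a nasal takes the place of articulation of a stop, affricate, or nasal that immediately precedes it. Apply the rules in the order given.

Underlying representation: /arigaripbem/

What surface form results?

Rule 1: /b/ after /p/ (voiceless) → [p]
After rule 1: arigarippem
Rule 2: no segment meets the rule's conditions; no change.

[arigarippem]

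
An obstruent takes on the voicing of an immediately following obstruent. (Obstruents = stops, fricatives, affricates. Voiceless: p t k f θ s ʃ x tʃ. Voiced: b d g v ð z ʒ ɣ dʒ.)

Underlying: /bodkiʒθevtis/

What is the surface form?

[botkiʃθeftis]

/d/ before /k/ (voiceless) → [t]
/ʒ/ before /θ/ (voiceless) → [ʃ]
/v/ before /t/ (voiceless) → [f]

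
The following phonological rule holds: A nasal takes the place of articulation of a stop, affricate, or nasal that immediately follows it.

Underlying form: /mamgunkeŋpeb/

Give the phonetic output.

[maŋguŋkempeb]

/m/ before /g/ (velar) → [ŋ]
/n/ before /k/ (velar) → [ŋ]
/ŋ/ before /p/ (labial) → [m]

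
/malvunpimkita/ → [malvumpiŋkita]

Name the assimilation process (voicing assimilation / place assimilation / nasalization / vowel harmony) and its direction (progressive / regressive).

/n/→[m] /m/→[ŋ].
Each target copies a feature from the following segment, so the direction is regressive.

place assimilation, regressive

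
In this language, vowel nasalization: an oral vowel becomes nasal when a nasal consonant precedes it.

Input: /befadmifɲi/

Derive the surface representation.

/i/ after nasal /m/ → [ĩ]
/i/ after nasal /ɲ/ → [ĩ]

[befadmĩfɲĩ]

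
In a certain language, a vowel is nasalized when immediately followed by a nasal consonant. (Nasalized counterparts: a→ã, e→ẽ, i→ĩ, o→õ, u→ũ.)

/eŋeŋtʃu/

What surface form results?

/e/ before nasal /ŋ/ → [ẽ]
/e/ before nasal /ŋ/ → [ẽ]

[ẽŋẽŋtʃu]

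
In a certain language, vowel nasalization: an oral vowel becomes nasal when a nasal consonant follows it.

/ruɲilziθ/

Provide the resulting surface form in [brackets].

[rũɲilziθ]

/u/ before nasal /ɲ/ → [ũ]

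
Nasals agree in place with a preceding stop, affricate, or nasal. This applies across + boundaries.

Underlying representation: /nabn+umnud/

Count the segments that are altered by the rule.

2

/n/ after /b/ (labial) → [m]
/n/ after /m/ (labial) → [m]
2 segments change.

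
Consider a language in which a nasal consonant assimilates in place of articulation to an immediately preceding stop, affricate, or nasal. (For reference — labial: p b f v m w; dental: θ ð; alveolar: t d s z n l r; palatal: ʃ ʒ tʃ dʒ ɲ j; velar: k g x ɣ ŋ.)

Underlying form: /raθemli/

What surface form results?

no segment meets the rule's conditions; no change.

[raθemli]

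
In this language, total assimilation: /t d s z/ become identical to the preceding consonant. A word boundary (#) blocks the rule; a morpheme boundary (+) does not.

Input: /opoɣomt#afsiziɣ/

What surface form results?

[opoɣomm#affiziɣ]

/t/ after /m/ → [m] (total assimilation)
/s/ after /f/ → [f] (total assimilation)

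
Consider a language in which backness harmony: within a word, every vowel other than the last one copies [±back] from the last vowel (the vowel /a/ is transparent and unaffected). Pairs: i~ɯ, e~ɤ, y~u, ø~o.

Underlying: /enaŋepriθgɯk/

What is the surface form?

/e/ harmonizes with /ɯ/ ([+back]) → [ɤ]
/e/ harmonizes with /ɯ/ ([+back]) → [ɤ]
/i/ harmonizes with /ɯ/ ([+back]) → [ɯ]

[ɤnaŋɤprɯθgɯk]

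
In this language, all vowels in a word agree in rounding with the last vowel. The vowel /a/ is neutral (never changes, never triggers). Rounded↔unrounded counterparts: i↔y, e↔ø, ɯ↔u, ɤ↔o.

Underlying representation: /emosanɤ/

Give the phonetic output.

[emɤsanɤ]

/o/ harmonizes with /ɤ/ ([-round]) → [ɤ]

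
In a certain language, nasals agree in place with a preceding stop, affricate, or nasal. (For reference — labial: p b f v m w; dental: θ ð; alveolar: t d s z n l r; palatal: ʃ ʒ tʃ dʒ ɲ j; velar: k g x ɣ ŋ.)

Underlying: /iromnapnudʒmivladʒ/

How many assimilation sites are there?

/n/ after /m/ (labial) → [m]
/n/ after /p/ (labial) → [m]
/m/ after /dʒ/ (palatal) → [ɲ]
3 segments change.

3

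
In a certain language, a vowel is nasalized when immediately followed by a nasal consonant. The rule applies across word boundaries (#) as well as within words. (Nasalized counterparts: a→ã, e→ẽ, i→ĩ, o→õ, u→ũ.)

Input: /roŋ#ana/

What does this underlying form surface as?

/o/ before nasal /ŋ/ → [õ]
/a/ before nasal /n/ → [ã]

[rõŋ#ãna]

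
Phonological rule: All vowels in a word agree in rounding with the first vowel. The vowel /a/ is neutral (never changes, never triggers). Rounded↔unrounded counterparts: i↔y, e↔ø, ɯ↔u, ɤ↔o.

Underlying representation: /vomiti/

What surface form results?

/i/ harmonizes with /o/ ([+round]) → [y]
/i/ harmonizes with /o/ ([+round]) → [y]

[vomyty]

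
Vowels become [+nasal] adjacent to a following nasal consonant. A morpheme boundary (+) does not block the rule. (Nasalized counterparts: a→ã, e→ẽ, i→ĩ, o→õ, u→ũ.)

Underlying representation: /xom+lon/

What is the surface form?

/o/ before nasal /m/ → [õ]
/o/ before nasal /n/ → [õ]

[xõm+lõn]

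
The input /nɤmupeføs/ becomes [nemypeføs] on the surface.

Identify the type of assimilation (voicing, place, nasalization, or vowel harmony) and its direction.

vowel harmony, regressive

/ɤ/→[e] /u/→[y].
Vowels agree with the last vowel, so the harmony is regressive.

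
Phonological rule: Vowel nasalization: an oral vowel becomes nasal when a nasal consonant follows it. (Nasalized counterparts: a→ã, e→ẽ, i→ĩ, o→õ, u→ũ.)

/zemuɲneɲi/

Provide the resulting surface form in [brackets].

/e/ before nasal /m/ → [ẽ]
/u/ before nasal /ɲ/ → [ũ]
/e/ before nasal /ɲ/ → [ẽ]

[zẽmũɲnẽɲi]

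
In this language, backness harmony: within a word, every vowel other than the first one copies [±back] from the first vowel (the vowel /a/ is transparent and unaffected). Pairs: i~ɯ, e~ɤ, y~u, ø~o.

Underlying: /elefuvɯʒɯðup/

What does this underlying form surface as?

[elefyviʒiðyp]

/u/ harmonizes with /e/ ([-back]) → [y]
/ɯ/ harmonizes with /e/ ([-back]) → [i]
/ɯ/ harmonizes with /e/ ([-back]) → [i]
/u/ harmonizes with /e/ ([-back]) → [y]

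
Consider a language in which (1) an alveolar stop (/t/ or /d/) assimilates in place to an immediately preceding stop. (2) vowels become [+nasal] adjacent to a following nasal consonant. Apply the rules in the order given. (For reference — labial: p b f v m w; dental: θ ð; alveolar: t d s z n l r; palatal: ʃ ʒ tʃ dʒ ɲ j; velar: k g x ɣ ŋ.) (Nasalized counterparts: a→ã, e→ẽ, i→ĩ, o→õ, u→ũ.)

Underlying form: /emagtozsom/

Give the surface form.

[ẽmagkozsõm]

Rule 1: /t/ after /g/ (velar) → [k]
After rule 1: emagkozsom
Rule 2: /e/ before nasal /m/ → [ẽ]
Rule 2: /o/ before nasal /m/ → [õ]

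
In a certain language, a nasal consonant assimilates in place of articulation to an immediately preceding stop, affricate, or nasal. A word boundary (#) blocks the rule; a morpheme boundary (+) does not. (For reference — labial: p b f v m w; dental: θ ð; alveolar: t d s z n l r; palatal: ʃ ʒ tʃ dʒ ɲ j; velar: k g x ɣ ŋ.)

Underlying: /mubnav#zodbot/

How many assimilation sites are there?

1

/n/ after /b/ (labial) → [m]
1 segment changes.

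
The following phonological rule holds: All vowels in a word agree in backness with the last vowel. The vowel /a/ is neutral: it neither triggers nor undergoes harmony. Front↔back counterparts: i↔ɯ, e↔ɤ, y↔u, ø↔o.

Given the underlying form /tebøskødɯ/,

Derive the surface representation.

[tɤboskodɯ]

/e/ harmonizes with /ɯ/ ([+back]) → [ɤ]
/ø/ harmonizes with /ɯ/ ([+back]) → [o]
/ø/ harmonizes with /ɯ/ ([+back]) → [o]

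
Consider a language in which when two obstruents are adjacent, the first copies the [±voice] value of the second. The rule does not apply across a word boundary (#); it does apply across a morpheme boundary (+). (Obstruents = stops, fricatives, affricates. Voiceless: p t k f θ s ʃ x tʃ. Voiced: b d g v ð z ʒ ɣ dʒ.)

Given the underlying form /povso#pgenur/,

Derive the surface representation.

[pofso#bgenur]

/v/ before /s/ (voiceless) → [f]
/p/ before /g/ (voiced) → [b]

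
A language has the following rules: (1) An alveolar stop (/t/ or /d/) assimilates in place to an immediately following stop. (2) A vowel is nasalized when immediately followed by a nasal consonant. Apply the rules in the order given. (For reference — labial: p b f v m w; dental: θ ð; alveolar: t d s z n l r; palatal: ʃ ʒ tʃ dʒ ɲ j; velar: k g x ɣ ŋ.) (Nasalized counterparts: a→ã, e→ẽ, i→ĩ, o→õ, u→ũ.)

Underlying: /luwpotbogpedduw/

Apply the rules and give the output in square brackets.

Rule 1: /t/ before /b/ (labial) → [p]
After rule 1: luwpopbogpedduw
Rule 2: no segment meets the rule's conditions; no change.

[luwpopbogpedduw]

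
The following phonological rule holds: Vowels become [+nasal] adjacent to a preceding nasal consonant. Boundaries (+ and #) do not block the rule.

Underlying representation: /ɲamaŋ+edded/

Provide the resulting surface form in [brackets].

/a/ after nasal /ɲ/ → [ã]
/a/ after nasal /m/ → [ã]
/e/ after nasal /ŋ/ → [ẽ]

[ɲãmãŋ+ẽdded]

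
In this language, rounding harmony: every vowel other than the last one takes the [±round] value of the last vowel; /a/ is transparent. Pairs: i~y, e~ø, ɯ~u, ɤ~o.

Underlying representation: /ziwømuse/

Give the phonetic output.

/ø/ harmonizes with /e/ ([-round]) → [e]
/u/ harmonizes with /e/ ([-round]) → [ɯ]

[ziwemɯse]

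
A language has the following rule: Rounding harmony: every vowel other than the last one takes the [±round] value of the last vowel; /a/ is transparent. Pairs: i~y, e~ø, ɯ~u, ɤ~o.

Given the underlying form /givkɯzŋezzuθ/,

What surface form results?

/i/ harmonizes with /u/ ([+round]) → [y]
/ɯ/ harmonizes with /u/ ([+round]) → [u]
/e/ harmonizes with /u/ ([+round]) → [ø]

[gyvkuzŋøzzuθ]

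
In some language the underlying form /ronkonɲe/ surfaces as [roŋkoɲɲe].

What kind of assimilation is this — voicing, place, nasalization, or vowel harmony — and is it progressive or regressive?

place assimilation, regressive

/n/→[ŋ] /n/→[ɲ].
Each target copies a feature from the following segment, so the direction is regressive.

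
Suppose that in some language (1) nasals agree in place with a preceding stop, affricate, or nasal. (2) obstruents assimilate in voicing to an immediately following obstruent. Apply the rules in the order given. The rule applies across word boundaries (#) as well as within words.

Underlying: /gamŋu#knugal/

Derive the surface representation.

Rule 1: /ŋ/ after /m/ (labial) → [m]
Rule 1: /n/ after /k/ (velar) → [ŋ]
After rule 1: gammu#kŋugal
Rule 2: no segment meets the rule's conditions; no change.

[gammu#kŋugal]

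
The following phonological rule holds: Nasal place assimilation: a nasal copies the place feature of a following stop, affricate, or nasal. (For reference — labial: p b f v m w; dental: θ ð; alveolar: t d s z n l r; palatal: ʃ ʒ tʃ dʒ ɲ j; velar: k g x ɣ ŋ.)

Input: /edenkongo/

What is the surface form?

/n/ before /k/ (velar) → [ŋ]
/n/ before /g/ (velar) → [ŋ]

[edeŋkoŋgo]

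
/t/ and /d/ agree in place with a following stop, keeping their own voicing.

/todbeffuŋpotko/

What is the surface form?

/d/ before /b/ (labial) → [b]
/t/ before /k/ (velar) → [k]

[tobbeffuŋpokko]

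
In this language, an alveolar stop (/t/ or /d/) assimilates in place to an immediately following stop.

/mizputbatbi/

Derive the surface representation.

/t/ before /b/ (labial) → [p]
/t/ before /b/ (labial) → [p]

[mizpupbapbi]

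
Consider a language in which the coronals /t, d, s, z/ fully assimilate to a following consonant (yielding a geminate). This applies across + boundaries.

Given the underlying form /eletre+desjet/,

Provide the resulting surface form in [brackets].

/t/ before /r/ → [r] (total assimilation)
/s/ before /j/ → [j] (total assimilation)

[elerre+dejjet]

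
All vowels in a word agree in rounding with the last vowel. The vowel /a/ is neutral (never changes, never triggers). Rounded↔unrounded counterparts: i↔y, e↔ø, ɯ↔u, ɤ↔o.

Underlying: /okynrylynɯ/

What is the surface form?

/o/ harmonizes with /ɯ/ ([-round]) → [ɤ]
/y/ harmonizes with /ɯ/ ([-round]) → [i]
/y/ harmonizes with /ɯ/ ([-round]) → [i]
/y/ harmonizes with /ɯ/ ([-round]) → [i]

[ɤkinrilinɯ]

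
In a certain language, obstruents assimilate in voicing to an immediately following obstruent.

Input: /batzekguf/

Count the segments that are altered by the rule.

/t/ before /z/ (voiced) → [d]
/k/ before /g/ (voiced) → [g]
2 segments change.

2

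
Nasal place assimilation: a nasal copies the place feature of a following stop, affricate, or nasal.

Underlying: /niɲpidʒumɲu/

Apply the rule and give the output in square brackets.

[nimpidʒuɲɲu]

/ɲ/ before /p/ (labial) → [m]
/m/ before /ɲ/ (palatal) → [ɲ]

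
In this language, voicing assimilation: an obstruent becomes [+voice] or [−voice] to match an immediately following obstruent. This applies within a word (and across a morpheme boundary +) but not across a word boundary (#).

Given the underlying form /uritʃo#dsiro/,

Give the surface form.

/d/ before /s/ (voiceless) → [t]

[uritʃo#tsiro]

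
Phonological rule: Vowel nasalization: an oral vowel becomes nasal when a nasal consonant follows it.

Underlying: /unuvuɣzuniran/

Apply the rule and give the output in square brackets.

/u/ before nasal /n/ → [ũ]
/u/ before nasal /n/ → [ũ]
/a/ before nasal /n/ → [ã]

[ũnuvuɣzũnirãn]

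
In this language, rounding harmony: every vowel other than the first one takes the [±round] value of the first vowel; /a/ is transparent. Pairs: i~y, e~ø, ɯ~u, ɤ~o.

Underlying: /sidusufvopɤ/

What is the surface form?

[sidɯsɯfvɤpɤ]

/u/ harmonizes with /i/ ([-round]) → [ɯ]
/u/ harmonizes with /i/ ([-round]) → [ɯ]
/o/ harmonizes with /i/ ([-round]) → [ɤ]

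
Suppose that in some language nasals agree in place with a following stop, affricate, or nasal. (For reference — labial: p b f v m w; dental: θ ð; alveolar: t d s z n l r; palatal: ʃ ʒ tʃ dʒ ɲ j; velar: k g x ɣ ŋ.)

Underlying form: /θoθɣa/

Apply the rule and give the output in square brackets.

no segment meets the rule's conditions; no change.

[θoθɣa]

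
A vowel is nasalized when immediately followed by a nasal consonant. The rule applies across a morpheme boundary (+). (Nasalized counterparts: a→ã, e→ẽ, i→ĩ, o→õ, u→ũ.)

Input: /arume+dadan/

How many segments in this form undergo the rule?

2

/u/ before nasal /m/ → [ũ]
/a/ before nasal /n/ → [ã]
2 segments change.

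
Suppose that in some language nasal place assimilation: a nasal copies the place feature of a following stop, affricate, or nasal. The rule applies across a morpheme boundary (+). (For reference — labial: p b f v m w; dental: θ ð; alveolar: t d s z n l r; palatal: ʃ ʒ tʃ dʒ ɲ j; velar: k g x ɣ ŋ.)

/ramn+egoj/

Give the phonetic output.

/m/ before /n/ (alveolar) → [n]

[rann+egoj]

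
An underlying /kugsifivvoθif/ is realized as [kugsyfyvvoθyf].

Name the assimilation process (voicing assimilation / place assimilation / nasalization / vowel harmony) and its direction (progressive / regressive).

vowel harmony, progressive

/i/→[y] /i/→[y] /i/→[y].
Vowels agree with the first vowel, so the harmony is progressive.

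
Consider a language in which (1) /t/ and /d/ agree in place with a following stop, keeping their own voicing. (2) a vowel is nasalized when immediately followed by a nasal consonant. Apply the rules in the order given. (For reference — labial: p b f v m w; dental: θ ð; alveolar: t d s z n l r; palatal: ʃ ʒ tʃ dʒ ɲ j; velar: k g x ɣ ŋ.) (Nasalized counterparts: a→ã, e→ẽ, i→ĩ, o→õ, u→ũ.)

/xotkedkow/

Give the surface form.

[xokkegkow]

Rule 1: /t/ before /k/ (velar) → [k]
Rule 1: /d/ before /k/ (velar) → [g]
After rule 1: xokkegkow
Rule 2: no segment meets the rule's conditions; no change.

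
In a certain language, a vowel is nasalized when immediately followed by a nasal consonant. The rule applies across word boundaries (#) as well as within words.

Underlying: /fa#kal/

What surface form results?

no segment meets the rule's conditions; no change.

[fa#kal]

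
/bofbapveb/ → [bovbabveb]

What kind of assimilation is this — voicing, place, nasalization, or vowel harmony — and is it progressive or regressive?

voicing assimilation, regressive

/f/→[v] /p/→[b].
Each target copies a feature from the following segment, so the direction is regressive.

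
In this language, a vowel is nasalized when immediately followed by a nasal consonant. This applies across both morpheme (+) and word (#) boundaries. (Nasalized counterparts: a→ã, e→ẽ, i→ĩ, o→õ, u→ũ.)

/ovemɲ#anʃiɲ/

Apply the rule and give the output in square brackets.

[ovẽmɲ#ãnʃĩɲ]

/e/ before nasal /m/ → [ẽ]
/a/ before nasal /n/ → [ã]
/i/ before nasal /ɲ/ → [ĩ]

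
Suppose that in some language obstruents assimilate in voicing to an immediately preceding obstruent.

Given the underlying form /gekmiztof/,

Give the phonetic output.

[gekmizdof]

/t/ after /z/ (voiced) → [d]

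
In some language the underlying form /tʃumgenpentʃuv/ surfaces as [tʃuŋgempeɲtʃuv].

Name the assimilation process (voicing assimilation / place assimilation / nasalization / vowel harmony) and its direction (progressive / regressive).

place assimilation, regressive

/m/→[ŋ] /n/→[m] /n/→[ɲ].
Each target copies a feature from the following segment, so the direction is regressive.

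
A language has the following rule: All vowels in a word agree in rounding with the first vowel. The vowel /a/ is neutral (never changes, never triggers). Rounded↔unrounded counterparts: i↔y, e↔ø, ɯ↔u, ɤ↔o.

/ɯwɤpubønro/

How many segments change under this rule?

/u/ harmonizes with /ɯ/ ([-round]) → [ɯ]
/ø/ harmonizes with /ɯ/ ([-round]) → [e]
/o/ harmonizes with /ɯ/ ([-round]) → [ɤ]
3 segments change.

3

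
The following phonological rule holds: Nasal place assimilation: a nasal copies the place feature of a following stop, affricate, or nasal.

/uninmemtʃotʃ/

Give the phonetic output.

[unimmeɲtʃotʃ]

/n/ before /m/ (labial) → [m]
/m/ before /tʃ/ (palatal) → [ɲ]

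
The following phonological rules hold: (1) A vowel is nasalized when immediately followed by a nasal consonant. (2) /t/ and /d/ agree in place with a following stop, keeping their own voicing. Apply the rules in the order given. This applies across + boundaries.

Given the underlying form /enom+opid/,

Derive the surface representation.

[ẽnõm+opid]

Rule 1: /e/ before nasal /n/ → [ẽ]
Rule 1: /o/ before nasal /m/ → [õ]
After rule 1: ẽnõm+opid
Rule 2: no segment meets the rule's conditions; no change.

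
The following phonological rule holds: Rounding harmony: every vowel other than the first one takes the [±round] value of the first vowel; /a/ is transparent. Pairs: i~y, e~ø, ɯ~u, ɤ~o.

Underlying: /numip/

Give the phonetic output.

/i/ harmonizes with /u/ ([+round]) → [y]

[numyp]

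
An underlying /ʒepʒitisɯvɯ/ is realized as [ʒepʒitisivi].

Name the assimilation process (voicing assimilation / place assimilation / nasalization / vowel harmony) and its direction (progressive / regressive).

vowel harmony, progressive

/ɯ/→[i] /ɯ/→[i].
Vowels agree with the first vowel, so the harmony is progressive.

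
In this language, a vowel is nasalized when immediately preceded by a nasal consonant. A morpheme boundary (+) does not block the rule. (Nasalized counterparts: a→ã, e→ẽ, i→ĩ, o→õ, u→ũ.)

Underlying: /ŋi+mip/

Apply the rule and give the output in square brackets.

[ŋĩ+mĩp]

/i/ after nasal /ŋ/ → [ĩ]
/i/ after nasal /m/ → [ĩ]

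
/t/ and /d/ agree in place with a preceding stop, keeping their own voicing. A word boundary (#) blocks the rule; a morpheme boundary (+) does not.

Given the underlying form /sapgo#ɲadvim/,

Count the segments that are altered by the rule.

No segment meets the rule's conditions.

0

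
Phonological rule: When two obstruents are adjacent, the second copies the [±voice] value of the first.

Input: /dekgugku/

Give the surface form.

[dekkuggu]

/g/ after /k/ (voiceless) → [k]
/k/ after /g/ (voiced) → [g]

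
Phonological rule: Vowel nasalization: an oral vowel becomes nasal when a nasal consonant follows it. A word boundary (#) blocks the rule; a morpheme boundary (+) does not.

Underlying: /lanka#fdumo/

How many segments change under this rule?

2

/a/ before nasal /n/ → [ã]
/u/ before nasal /m/ → [ũ]
2 segments change.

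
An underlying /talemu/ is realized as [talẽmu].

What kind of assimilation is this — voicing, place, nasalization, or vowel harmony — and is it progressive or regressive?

nasalization, regressive

/e/→[ẽ].
Each target copies a feature from the following segment, so the direction is regressive.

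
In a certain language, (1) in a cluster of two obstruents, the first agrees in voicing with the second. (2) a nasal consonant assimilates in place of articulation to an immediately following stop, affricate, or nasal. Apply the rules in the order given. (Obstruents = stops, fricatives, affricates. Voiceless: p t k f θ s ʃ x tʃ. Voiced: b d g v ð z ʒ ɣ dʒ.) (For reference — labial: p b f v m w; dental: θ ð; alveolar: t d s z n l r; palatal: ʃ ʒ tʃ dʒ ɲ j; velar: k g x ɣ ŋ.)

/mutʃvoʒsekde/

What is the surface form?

[mudʒvoʃsegde]

Rule 1: /tʃ/ before /v/ (voiced) → [dʒ]
Rule 1: /ʒ/ before /s/ (voiceless) → [ʃ]
Rule 1: /k/ before /d/ (voiced) → [g]
After rule 1: mudʒvoʃsegde
Rule 2: no segment meets the rule's conditions; no change.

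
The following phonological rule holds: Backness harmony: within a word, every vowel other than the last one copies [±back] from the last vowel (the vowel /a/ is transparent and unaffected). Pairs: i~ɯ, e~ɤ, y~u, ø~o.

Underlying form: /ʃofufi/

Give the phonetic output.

/o/ harmonizes with /i/ ([-back]) → [ø]
/u/ harmonizes with /i/ ([-back]) → [y]

[ʃøfyfi]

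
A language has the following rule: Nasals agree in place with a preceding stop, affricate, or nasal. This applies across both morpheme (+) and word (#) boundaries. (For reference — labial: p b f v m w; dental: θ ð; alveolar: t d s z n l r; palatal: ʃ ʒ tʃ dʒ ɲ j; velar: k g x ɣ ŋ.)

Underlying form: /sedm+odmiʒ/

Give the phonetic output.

/m/ after /d/ (alveolar) → [n]
/m/ after /d/ (alveolar) → [n]

[sedn+odniʒ]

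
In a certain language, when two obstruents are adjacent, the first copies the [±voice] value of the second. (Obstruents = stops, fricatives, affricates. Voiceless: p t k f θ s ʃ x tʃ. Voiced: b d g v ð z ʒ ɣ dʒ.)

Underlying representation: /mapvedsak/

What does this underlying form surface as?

/p/ before /v/ (voiced) → [b]
/d/ before /s/ (voiceless) → [t]

[mabvetsak]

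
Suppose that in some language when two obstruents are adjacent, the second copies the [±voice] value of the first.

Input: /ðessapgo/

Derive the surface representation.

/g/ after /p/ (voiceless) → [k]

[ðessapko]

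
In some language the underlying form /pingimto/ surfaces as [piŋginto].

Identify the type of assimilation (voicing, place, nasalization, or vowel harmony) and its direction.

place assimilation, regressive

/n/→[ŋ] /m/→[n].
Each target copies a feature from the following segment, so the direction is regressive.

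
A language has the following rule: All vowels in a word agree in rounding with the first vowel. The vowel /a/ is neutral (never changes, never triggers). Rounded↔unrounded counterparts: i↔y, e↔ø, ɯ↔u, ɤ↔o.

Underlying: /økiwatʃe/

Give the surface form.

[økywatʃø]

/i/ harmonizes with /ø/ ([+round]) → [y]
/e/ harmonizes with /ø/ ([+round]) → [ø]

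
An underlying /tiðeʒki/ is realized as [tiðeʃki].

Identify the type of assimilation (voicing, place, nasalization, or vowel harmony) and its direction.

voicing assimilation, regressive

/ʒ/→[ʃ].
Each target copies a feature from the following segment, so the direction is regressive.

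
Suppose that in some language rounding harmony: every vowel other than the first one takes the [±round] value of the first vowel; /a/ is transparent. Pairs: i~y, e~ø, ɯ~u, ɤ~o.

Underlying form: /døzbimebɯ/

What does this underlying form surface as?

[døzbymøbu]

/i/ harmonizes with /ø/ ([+round]) → [y]
/e/ harmonizes with /ø/ ([+round]) → [ø]
/ɯ/ harmonizes with /ø/ ([+round]) → [u]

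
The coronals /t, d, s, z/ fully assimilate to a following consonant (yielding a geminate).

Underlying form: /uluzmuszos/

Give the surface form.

/z/ before /m/ → [m] (total assimilation)
/s/ before /z/ → [z] (total assimilation)

[ulummuzzos]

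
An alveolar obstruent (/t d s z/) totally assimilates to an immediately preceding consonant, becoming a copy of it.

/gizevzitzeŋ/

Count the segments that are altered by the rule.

2

/z/ after /v/ → [v] (total assimilation)
/z/ after /t/ → [t] (total assimilation)
2 segments change.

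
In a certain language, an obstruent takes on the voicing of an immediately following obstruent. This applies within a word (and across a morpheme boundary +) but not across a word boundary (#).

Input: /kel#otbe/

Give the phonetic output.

/t/ before /b/ (voiced) → [d]

[kel#odbe]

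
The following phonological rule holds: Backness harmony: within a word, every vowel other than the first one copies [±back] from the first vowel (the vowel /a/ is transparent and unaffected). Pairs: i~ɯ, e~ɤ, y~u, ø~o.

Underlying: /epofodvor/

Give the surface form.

/o/ harmonizes with /e/ ([-back]) → [ø]
/o/ harmonizes with /e/ ([-back]) → [ø]
/o/ harmonizes with /e/ ([-back]) → [ø]

[epøfødvør]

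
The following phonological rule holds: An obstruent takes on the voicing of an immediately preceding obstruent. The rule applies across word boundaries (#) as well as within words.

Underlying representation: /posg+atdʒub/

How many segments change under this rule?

2

/g/ after /s/ (voiceless) → [k]
/dʒ/ after /t/ (voiceless) → [tʃ]
2 segments change.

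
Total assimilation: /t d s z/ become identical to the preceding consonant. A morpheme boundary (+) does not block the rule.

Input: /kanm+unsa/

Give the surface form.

/s/ after /n/ → [n] (total assimilation)

[kanm+unna]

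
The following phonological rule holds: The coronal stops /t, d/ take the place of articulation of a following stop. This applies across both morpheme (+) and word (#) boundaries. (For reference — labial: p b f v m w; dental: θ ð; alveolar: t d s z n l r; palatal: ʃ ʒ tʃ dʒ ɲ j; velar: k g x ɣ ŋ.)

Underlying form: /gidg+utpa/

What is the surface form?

[gigg+uppa]

/d/ before /g/ (velar) → [g]
/t/ before /p/ (labial) → [p]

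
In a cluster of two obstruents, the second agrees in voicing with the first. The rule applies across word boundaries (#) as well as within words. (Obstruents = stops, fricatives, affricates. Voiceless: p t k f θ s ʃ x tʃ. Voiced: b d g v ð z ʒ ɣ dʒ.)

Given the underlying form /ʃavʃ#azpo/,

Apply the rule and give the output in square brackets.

/ʃ/ after /v/ (voiced) → [ʒ]
/p/ after /z/ (voiced) → [b]

[ʃavʒ#azbo]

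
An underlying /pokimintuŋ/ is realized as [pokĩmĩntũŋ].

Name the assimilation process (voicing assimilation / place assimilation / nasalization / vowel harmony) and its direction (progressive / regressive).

/i/→[ĩ] /i/→[ĩ] /u/→[ũ].
Each target copies a feature from the following segment, so the direction is regressive.

nasalization, regressive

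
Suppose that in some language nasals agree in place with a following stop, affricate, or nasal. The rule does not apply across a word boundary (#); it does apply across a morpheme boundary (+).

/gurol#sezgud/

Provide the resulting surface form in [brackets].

no segment meets the rule's conditions; no change.

[gurol#sezgud]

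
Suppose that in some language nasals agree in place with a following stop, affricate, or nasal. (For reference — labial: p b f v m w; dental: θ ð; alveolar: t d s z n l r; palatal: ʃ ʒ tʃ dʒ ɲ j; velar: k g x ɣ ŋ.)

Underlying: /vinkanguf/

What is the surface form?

[viŋkaŋguf]

/n/ before /k/ (velar) → [ŋ]
/n/ before /g/ (velar) → [ŋ]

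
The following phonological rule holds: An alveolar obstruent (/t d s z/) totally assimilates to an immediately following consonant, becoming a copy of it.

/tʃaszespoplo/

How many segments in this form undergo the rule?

2

/s/ before /z/ → [z] (total assimilation)
/s/ before /p/ → [p] (total assimilation)
2 segments change.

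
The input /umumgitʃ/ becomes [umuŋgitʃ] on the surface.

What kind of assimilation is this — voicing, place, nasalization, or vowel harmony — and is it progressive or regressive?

/m/→[ŋ].
Each target copies a feature from the following segment, so the direction is regressive.

place assimilation, regressive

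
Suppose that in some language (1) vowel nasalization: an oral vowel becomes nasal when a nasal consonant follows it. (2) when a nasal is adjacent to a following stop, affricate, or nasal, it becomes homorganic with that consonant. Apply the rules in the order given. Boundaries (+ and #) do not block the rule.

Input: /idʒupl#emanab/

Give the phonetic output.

Rule 1: /e/ before nasal /m/ → [ẽ]
Rule 1: /a/ before nasal /n/ → [ã]
After rule 1: idʒupl#ẽmãnab
Rule 2: no segment meets the rule's conditions; no change.

[idʒupl#ẽmãnab]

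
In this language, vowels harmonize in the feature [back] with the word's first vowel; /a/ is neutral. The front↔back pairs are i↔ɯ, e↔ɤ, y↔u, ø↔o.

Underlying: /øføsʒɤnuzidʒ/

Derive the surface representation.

[øføsʒenyzidʒ]

/ɤ/ harmonizes with /ø/ ([-back]) → [e]
/u/ harmonizes with /ø/ ([-back]) → [y]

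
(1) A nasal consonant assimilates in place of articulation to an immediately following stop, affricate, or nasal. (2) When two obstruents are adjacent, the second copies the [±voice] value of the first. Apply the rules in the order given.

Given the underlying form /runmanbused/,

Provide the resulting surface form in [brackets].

Rule 1: /n/ before /m/ (labial) → [m]
Rule 1: /n/ before /b/ (labial) → [m]
After rule 1: rummambused
Rule 2: no segment meets the rule's conditions; no change.

[rummambused]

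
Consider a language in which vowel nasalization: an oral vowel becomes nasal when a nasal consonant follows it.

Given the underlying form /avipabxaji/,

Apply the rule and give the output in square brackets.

no segment meets the rule's conditions; no change.

[avipabxaji]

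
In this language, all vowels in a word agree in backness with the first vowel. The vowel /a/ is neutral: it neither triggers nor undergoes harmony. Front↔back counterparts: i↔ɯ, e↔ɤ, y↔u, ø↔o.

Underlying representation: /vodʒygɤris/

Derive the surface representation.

/y/ harmonizes with /o/ ([+back]) → [u]
/i/ harmonizes with /o/ ([+back]) → [ɯ]

[vodʒugɤrɯs]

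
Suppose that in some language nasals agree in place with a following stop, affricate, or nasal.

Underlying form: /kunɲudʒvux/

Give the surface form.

[kuɲɲudʒvux]

/n/ before /ɲ/ (palatal) → [ɲ]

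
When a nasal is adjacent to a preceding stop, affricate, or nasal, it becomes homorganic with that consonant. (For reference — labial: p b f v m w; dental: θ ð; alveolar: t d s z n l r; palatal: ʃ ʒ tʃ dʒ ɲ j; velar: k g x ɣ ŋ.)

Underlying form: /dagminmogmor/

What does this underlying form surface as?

/m/ after /g/ (velar) → [ŋ]
/m/ after /n/ (alveolar) → [n]
/m/ after /g/ (velar) → [ŋ]

[dagŋinnogŋor]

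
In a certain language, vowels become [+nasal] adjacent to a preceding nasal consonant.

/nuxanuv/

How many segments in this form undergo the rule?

2

/u/ after nasal /n/ → [ũ]
/u/ after nasal /n/ → [ũ]
2 segments change.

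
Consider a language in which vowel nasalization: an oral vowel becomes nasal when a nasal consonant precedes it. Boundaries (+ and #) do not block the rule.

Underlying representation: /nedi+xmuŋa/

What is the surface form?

[nẽdi+xmũŋã]

/e/ after nasal /n/ → [ẽ]
/u/ after nasal /m/ → [ũ]
/a/ after nasal /ŋ/ → [ã]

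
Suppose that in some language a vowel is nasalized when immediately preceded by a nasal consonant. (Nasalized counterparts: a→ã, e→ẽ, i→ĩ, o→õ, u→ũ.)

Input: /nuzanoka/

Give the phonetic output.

/u/ after nasal /n/ → [ũ]
/o/ after nasal /n/ → [õ]

[nũzanõka]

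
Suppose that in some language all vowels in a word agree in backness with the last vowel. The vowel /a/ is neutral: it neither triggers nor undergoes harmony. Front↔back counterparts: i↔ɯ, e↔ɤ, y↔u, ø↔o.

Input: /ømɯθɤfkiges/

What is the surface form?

/ɯ/ harmonizes with /e/ ([-back]) → [i]
/ɤ/ harmonizes with /e/ ([-back]) → [e]

[ømiθefkiges]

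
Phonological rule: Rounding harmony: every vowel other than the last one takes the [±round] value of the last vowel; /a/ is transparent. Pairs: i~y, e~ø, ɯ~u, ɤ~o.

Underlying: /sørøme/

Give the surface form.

[sereme]

/ø/ harmonizes with /e/ ([-round]) → [e]
/ø/ harmonizes with /e/ ([-round]) → [e]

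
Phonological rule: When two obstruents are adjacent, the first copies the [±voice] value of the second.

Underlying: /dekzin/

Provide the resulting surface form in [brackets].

[degzin]

/k/ before /z/ (voiced) → [g]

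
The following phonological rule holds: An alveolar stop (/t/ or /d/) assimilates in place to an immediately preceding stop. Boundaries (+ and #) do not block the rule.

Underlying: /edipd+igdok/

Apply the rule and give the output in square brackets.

[edipb+iggok]

/d/ after /p/ (labial) → [b]
/d/ after /g/ (velar) → [g]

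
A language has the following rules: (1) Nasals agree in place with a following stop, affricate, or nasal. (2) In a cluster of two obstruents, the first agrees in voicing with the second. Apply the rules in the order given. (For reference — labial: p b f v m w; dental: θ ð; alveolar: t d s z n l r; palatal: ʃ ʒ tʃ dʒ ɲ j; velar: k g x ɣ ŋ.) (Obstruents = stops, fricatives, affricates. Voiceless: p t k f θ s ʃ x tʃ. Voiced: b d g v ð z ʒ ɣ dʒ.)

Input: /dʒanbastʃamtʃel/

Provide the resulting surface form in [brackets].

[dʒambastʃaɲtʃel]

Rule 1: /n/ before /b/ (labial) → [m]
Rule 1: /m/ before /tʃ/ (palatal) → [ɲ]
After rule 1: dʒambastʃaɲtʃel
Rule 2: no segment meets the rule's conditions; no change.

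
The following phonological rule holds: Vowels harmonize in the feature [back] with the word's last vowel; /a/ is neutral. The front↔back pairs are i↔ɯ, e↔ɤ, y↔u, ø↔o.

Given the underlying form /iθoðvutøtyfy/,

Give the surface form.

[iθøðvytøtyfy]

/o/ harmonizes with /y/ ([-back]) → [ø]
/u/ harmonizes with /y/ ([-back]) → [y]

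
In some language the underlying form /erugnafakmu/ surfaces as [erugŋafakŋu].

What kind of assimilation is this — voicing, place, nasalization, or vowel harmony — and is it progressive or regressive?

place assimilation, progressive

/n/→[ŋ] /m/→[ŋ].
Each target copies a feature from the preceding segment, so the direction is progressive.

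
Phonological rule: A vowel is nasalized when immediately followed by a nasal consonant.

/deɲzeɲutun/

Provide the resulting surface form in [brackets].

/e/ before nasal /ɲ/ → [ẽ]
/e/ before nasal /ɲ/ → [ẽ]
/u/ before nasal /n/ → [ũ]

[dẽɲzẽɲutũn]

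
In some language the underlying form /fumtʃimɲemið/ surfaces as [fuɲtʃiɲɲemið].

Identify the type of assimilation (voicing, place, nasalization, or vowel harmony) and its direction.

place assimilation, regressive

/m/→[ɲ] /m/→[ɲ].
Each target copies a feature from the following segment, so the direction is regressive.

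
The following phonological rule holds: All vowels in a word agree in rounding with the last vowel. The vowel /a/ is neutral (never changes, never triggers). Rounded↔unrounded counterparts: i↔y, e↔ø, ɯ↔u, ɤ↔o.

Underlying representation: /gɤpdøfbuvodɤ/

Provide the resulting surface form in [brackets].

/ø/ harmonizes with /ɤ/ ([-round]) → [e]
/u/ harmonizes with /ɤ/ ([-round]) → [ɯ]
/o/ harmonizes with /ɤ/ ([-round]) → [ɤ]

[gɤpdefbɯvɤdɤ]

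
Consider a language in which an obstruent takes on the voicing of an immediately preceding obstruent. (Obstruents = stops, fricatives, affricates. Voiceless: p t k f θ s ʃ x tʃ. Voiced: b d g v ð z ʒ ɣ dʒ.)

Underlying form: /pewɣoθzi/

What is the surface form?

[pewɣoθsi]

/z/ after /θ/ (voiceless) → [s]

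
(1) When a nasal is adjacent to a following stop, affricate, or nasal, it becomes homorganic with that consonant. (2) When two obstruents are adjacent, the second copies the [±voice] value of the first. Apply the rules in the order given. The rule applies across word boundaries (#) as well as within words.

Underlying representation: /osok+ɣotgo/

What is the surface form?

[osok+xotko]

Rule 1: no segment meets the rule's conditions; no change.
After rule 1: osok+ɣotgo
Rule 2: /ɣ/ after /k/ (voiceless) → [x]
Rule 2: /g/ after /t/ (voiceless) → [k]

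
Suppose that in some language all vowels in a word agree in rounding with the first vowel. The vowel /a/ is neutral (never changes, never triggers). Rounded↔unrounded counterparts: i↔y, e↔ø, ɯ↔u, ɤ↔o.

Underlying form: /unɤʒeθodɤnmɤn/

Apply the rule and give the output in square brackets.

/ɤ/ harmonizes with /u/ ([+round]) → [o]
/e/ harmonizes with /u/ ([+round]) → [ø]
/ɤ/ harmonizes with /u/ ([+round]) → [o]
/ɤ/ harmonizes with /u/ ([+round]) → [o]

[unoʒøθodonmon]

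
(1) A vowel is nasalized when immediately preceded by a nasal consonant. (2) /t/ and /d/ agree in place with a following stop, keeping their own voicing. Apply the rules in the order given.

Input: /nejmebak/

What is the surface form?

Rule 1: /e/ after nasal /n/ → [ẽ]
Rule 1: /e/ after nasal /m/ → [ẽ]
After rule 1: nẽjmẽbak
Rule 2: no segment meets the rule's conditions; no change.

[nẽjmẽbak]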